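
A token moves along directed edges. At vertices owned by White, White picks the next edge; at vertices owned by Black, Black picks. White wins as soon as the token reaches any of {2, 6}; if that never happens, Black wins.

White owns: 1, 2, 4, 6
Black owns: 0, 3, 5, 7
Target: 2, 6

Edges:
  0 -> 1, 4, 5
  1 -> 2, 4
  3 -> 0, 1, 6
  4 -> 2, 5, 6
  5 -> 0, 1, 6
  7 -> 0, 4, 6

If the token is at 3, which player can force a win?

Black

A0 = {2, 6}
A1: add {1, 4} — 1 (White) has 1→2; 4 (White) has 4→2.
A2 = A1; e.g. 0 (Black) can still go to 5. Fixed point.
3 never enters the attractor, so Black can avoid the target forever.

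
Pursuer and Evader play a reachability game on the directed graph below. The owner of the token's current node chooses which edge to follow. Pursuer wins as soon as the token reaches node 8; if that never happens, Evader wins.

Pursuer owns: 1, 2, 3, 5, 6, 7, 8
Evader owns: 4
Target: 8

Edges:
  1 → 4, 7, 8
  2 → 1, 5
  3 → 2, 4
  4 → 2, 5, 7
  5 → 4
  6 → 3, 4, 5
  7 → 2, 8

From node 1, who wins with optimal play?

A0 = {8}
A1: add {1, 7} — 1 (Pursuer) has 1→8; 7 (Pursuer) has 7→8.
1 ∈ A1, so Pursuer can force the target.

Pursuer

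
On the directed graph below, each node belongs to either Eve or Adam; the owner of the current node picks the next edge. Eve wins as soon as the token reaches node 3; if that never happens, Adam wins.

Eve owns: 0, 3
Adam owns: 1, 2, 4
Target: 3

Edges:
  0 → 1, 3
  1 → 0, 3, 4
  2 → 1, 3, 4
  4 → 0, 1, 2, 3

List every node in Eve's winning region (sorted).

0, 3

A0 = {3}
A1: add {0} — 0 (Eve) has 0→3.
A2 = A1; e.g. 1 (Adam) can still go to 4. Fixed point.
Eve's winning region = {0, 3}.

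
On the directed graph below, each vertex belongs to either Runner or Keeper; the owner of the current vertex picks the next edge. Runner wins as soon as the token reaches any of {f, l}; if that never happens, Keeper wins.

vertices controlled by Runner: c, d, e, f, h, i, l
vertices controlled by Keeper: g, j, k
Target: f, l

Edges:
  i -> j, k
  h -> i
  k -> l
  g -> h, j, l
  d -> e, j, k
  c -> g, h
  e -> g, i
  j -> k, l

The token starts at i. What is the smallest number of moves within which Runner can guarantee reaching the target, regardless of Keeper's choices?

A0 = {f, l}
A1: add {k} — k (Keeper): all of {l} already in.
A2: add {d, i, j} — d (Runner) has d→k; i (Runner) has i→k; j (Keeper): all of {k, l} already in.
i enters the attractor at level 2, so Runner can force the target in 2 moves from there.

2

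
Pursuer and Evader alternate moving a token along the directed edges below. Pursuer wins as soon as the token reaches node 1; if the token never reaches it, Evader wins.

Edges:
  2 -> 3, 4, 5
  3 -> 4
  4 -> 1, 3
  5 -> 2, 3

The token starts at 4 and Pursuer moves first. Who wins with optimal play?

Track states (vertex, player-to-move).
A0 = {(1,Pursuer), (1,Evader)}
A1: add {(4,Pursuer)}.
(4,Pursuer) ∈ A1 ⇒ Pursuer forces the target.

Pursuer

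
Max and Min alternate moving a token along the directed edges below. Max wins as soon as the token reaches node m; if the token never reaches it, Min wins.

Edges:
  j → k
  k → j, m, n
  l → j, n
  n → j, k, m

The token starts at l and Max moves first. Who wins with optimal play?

Track states (vertex, player-to-move).
A0 = {(m,Max), (m,Min)}
A1: add {(k,Max), (n,Max)}.
A2: add {(j,Min)}.
A3: add {(l,Max)}.
(l,Max) ∈ A3 ⇒ Max forces the target.

Max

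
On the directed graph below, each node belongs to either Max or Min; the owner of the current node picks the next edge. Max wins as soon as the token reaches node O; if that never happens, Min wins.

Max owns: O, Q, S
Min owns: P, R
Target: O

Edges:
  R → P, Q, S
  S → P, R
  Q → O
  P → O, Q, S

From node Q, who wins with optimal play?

Max

A0 = {O}
A1: add {Q} — Q (Max) has Q→O.
A2 = A1; e.g. P (Min) can still go to S. Fixed point.
Q ∈ A1, so Max can force the target.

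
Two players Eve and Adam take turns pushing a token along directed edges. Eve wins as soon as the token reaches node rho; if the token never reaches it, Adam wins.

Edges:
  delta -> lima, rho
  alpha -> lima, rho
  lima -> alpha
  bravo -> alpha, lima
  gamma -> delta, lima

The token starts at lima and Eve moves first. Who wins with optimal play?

Adam

Track states (vertex, player-to-move).
A0 = {(rho,Eve), (rho,Adam)}
A1: add {(delta,Eve), (alpha,Eve)}.
A2: add {(lima,Adam)}.
A3: add {(bravo,Eve), (gamma,Eve)}.
A4 = A3; e.g. (delta,Adam) stays out. (lima,Eve) never enters ⇒ Adam avoids the target.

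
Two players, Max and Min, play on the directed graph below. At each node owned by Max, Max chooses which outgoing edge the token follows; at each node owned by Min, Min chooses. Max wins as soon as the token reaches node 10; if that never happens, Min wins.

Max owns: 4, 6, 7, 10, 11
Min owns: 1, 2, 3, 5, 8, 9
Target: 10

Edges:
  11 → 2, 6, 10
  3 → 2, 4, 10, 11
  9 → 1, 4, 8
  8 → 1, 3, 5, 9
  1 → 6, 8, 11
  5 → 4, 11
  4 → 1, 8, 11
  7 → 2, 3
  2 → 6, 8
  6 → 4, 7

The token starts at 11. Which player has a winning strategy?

A0 = {10}
A1: add {11} — 11 (Max) has 11→10.
11 ∈ A1, so Max can force the target.

Max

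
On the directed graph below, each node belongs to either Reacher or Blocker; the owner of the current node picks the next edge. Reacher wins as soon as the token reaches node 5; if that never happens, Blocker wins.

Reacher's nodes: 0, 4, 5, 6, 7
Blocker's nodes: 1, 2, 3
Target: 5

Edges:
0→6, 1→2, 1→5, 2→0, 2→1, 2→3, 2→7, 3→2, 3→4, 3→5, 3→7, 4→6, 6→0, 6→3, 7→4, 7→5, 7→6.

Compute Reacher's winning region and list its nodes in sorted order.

5, 7

A0 = {5}
A1: add {7} — 7 (Reacher) has 7→5.
A2 = A1; e.g. 0 (Reacher) has no edge into A1. Fixed point.
Reacher's winning region = {5, 7}.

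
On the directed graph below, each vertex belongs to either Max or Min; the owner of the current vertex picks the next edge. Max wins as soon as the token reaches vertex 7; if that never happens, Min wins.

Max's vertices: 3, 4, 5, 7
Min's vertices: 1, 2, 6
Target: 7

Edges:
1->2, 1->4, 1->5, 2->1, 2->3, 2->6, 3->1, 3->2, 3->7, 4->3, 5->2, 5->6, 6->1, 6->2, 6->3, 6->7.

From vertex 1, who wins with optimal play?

Min

A0 = {7}
A1: add {3} — 3 (Max) has 3→7.
A2: add {4} — 4 (Max) has 4→3.
A3 = A2; e.g. 1 (Min) can still go to 2. Fixed point.
1 never enters the attractor, so Min can avoid the target forever.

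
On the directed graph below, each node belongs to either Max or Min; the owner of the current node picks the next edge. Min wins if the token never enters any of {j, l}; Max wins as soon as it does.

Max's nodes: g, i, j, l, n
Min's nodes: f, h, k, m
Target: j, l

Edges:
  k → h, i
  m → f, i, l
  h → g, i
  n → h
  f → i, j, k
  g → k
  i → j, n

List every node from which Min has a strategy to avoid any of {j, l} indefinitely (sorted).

f, g, h, k, m, n

A0 = {j, l}
A1: add {i} — i (Max) has i→j.
A2 = A1; e.g. f (Min) can still go to k. Fixed point.
Max's attractor = {i, j, l}; Min avoids the target exactly from the complement.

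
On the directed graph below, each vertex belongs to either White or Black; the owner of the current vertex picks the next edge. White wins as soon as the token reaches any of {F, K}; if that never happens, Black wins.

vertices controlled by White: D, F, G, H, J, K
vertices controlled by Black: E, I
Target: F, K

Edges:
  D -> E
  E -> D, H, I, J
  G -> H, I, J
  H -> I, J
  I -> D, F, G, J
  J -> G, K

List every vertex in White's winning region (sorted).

F, G, H, J, K

A0 = {F, K}
A1: add {J} — J (White) has J→K.
A2: add {G, H} — G (White) has G→J; H (White) has H→J.
A3 = A2; e.g. D (White) has no edge into A2. Fixed point.
White's winning region = {F, G, H, J, K}.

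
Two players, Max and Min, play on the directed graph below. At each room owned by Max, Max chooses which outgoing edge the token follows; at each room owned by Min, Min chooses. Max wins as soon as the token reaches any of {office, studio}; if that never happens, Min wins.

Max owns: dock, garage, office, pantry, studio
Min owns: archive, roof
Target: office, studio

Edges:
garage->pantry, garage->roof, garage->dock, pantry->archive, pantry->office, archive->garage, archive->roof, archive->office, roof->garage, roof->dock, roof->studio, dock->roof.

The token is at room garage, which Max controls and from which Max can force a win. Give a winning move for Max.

A0 = {office, studio}
A1: add {pantry} — pantry (Max) has pantry→office.
A2: add {garage} — garage (Max) has garage→pantry.
A3 = A2; e.g. archive (Min) can still go to roof. Fixed point.
From garage, successor pantry is in the attractor (rank 1); the other successors dock, roof are not.

pantry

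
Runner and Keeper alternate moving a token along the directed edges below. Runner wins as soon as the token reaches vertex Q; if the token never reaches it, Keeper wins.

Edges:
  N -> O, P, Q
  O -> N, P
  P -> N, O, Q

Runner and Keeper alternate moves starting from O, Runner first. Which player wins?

Track states (vertex, player-to-move).
A0 = {(Q,Runner), (Q,Keeper)}
A1: add {(N,Runner), (P,Runner)}.
A2: add {(O,Keeper)}.
A3 = A2; e.g. (N,Keeper) stays out. (O,Runner) never enters ⇒ Keeper avoids the target.

Keeper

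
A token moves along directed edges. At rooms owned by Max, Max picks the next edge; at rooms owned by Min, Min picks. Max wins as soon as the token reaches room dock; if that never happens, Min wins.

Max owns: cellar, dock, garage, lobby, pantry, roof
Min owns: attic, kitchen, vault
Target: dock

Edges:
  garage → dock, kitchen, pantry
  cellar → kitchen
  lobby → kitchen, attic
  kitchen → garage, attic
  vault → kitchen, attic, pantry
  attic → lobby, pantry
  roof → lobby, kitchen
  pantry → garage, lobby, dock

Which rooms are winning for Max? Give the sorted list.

dock, garage, pantry

A0 = {dock}
A1: add {garage, pantry} — garage (Max) has garage→dock; pantry (Max) has pantry→dock.
A2 = A1; e.g. cellar (Max) has no edge into A1. Fixed point.
Max's winning region = {dock, garage, pantry}.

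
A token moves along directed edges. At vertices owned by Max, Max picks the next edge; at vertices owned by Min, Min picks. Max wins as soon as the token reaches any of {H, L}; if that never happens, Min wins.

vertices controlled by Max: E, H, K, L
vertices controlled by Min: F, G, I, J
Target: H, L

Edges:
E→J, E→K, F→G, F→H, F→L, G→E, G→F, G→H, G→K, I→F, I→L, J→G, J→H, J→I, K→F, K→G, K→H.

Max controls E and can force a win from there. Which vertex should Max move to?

A0 = {H, L}
A1: add {K} — K (Max) has K→H.
A2: add {E} — E (Max) has E→K.
A3 = A2; e.g. F (Min) can still go to G. Fixed point.
From E, successor K is in the attractor (rank 1); the other successor J is not.

K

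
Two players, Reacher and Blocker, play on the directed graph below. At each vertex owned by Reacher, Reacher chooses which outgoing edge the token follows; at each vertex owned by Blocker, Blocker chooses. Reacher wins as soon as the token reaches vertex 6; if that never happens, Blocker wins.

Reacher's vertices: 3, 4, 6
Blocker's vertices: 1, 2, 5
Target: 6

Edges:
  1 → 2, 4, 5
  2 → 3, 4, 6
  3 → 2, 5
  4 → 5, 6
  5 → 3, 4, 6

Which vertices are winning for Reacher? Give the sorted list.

A0 = {6}
A1: add {4} — 4 (Reacher) has 4→6.
A2 = A1; e.g. 1 (Blocker) can still go to 2. Fixed point.
Reacher's winning region = {4, 6}.

4, 6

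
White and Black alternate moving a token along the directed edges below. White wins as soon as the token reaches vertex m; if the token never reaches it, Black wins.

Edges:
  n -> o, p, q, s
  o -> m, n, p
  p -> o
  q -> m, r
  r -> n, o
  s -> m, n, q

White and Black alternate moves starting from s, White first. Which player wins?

White

Track states (vertex, player-to-move).
A0 = {(m,White), (m,Black)}
A1: add {(o,White), (q,White), (s,White)}.
(s,White) ∈ A1 ⇒ White forces the target.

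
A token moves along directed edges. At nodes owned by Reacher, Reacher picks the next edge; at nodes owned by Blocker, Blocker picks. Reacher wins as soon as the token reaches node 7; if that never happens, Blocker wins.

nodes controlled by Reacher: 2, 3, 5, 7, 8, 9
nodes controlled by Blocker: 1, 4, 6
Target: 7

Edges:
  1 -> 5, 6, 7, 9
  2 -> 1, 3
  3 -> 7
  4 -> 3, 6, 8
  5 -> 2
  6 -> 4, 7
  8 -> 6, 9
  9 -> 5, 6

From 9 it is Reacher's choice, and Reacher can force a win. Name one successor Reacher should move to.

A0 = {7}
A1: add {3} — 3 (Reacher) has 3→7.
A2: add {2} — 2 (Reacher) has 2→3.
A3: add {5} — 5 (Reacher) has 5→2.
A4: add {9} — 9 (Reacher) has 9→5.
A5: add {8} — 8 (Reacher) has 8→9.
A6 = A5; e.g. 1 (Blocker) can still go to 6. Fixed point.
From 9, successor 5 is in the attractor (rank 3); the other successor 6 is not.

5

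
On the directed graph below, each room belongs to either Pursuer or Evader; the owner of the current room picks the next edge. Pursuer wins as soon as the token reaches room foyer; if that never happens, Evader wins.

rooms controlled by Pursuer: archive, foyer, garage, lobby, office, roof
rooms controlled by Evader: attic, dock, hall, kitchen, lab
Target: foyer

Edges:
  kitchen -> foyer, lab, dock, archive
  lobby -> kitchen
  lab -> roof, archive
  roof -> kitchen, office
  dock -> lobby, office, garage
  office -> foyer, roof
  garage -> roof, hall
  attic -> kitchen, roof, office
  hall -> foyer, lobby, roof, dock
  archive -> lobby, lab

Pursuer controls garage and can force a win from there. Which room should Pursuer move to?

A0 = {foyer}
A1: add {office} — office (Pursuer) has office→foyer.
A2: add {roof} — roof (Pursuer) has roof→office.
A3: add {garage} — garage (Pursuer) has garage→roof.
A4 = A3; e.g. kitchen (Evader) can still go to lab. Fixed point.
From garage, successor roof is in the attractor (rank 2); the other successor hall is not.

roof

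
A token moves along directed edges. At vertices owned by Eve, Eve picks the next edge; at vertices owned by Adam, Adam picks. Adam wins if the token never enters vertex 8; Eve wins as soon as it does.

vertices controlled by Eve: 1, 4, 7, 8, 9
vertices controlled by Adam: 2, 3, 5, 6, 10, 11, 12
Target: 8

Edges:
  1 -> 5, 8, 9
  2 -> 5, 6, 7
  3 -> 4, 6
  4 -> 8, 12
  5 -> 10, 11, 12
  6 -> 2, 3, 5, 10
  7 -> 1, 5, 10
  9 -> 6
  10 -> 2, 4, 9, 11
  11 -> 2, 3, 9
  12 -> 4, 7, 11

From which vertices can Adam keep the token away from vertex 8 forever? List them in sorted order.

2, 3, 5, 6, 9, 10, 11, 12

A0 = {8}
A1: add {1, 4} — 1 (Eve) has 1→8; 4 (Eve) has 4→8.
A2: add {7} — 7 (Eve) has 7→1.
A3 = A2; e.g. 2 (Adam) can still go to 5. Fixed point.
Eve's attractor = {1, 4, 7, 8}; Adam avoids the target exactly from the complement.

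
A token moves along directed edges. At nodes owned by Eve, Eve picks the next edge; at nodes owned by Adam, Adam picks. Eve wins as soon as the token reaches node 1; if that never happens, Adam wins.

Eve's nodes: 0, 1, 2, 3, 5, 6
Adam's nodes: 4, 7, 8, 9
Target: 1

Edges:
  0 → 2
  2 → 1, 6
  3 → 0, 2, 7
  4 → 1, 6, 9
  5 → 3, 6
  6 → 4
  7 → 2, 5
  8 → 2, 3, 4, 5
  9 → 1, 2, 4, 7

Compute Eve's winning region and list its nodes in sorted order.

A0 = {1}
A1: add {2} — 2 (Eve) has 2→1.
A2: add {0, 3} — 0 (Eve) has 0→2; 3 (Eve) has 3→2.
A3: add {5} — 5 (Eve) has 5→3.
A4: add {7} — 7 (Adam): all of {2, 5} already in.
A5 = A4; e.g. 4 (Adam) can still go to 6. Fixed point.
Eve's winning region = {0, 1, 2, 3, 5, 7}.

0, 1, 2, 3, 5, 7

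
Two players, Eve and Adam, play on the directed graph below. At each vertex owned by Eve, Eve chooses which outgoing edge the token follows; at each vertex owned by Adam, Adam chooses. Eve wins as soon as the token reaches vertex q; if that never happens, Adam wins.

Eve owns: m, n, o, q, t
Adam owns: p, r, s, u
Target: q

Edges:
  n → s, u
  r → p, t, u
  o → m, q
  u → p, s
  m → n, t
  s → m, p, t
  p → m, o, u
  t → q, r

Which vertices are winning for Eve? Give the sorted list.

m, o, q, t

A0 = {q}
A1: add {o, t} — o (Eve) has o→q; t (Eve) has t→q.
A2: add {m} — m (Eve) has m→t.
A3 = A2; e.g. n (Eve) has no edge into A2. Fixed point.
Eve's winning region = {m, o, q, t}.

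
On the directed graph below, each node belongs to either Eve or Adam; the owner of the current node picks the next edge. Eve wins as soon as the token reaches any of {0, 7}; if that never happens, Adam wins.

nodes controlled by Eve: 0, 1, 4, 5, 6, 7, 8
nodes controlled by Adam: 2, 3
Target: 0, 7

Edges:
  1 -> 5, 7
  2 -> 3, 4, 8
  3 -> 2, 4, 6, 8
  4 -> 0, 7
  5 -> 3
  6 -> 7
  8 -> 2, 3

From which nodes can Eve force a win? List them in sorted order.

A0 = {0, 7}
A1: add {1, 4, 6} — 1 (Eve) has 1→7; 4 (Eve) has 4→0; 6 (Eve) has 6→7.
A2 = A1; e.g. 2 (Adam) can still go to 3. Fixed point.
Eve's winning region = {0, 1, 4, 6, 7}.

0, 1, 4, 6, 7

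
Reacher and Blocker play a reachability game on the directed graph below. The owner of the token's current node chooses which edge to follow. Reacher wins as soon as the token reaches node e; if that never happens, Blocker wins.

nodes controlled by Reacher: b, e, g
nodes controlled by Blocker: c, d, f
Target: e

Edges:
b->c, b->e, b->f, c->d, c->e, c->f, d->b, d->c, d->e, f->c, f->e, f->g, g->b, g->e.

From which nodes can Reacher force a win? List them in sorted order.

A0 = {e}
A1: add {b, g} — b (Reacher) has b→e; g (Reacher) has g→e.
A2 = A1; e.g. c (Blocker) can still go to d. Fixed point.
Reacher's winning region = {b, e, g}.

b, e, g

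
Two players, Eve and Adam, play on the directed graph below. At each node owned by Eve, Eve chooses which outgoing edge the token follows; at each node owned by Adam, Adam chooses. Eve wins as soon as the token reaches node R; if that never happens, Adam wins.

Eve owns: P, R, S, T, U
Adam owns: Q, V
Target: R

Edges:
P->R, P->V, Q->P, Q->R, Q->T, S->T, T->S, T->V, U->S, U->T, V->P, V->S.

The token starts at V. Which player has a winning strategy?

A0 = {R}
A1: add {P} — P (Eve) has P→R.
A2 = A1; e.g. Q (Adam) can still go to T. Fixed point.
V never enters the attractor, so Adam can avoid the target forever.

Adam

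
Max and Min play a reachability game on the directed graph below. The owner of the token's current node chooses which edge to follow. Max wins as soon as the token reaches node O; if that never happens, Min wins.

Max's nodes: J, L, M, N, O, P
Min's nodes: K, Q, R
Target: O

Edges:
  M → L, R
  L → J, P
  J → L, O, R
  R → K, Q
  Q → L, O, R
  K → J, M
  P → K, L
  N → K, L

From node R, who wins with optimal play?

Min

A0 = {O}
A1: add {J} — J (Max) has J→O.
A2: add {L} — L (Max) has L→J.
A3: add {M, N, P} — M (Max) has M→L; N (Max) has N→L; P (Max) has P→L.
A4: add {K} — K (Min): all of {J, M} already in.
A5 = A4; e.g. Q (Min) can still go to R. Fixed point.
R never enters the attractor, so Min can avoid the target forever.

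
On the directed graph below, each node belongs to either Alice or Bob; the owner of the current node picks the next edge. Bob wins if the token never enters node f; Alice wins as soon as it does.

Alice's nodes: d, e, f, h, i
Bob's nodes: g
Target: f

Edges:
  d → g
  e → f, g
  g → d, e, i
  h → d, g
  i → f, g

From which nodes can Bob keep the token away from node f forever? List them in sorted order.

A0 = {f}
A1: add {e, i} — e (Alice) has e→f; i (Alice) has i→f.
A2 = A1; e.g. d (Alice) has no edge into A1. Fixed point.
Alice's attractor = {e, f, i}; Bob avoids the target exactly from the complement.

d, g, h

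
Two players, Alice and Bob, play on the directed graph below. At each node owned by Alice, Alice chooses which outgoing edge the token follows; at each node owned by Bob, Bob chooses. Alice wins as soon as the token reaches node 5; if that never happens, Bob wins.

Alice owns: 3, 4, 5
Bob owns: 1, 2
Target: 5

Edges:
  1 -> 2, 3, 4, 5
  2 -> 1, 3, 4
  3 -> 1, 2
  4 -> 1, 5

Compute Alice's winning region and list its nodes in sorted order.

A0 = {5}
A1: add {4} — 4 (Alice) has 4→5.
A2 = A1; e.g. 1 (Bob) can still go to 2. Fixed point.
Alice's winning region = {4, 5}.

4, 5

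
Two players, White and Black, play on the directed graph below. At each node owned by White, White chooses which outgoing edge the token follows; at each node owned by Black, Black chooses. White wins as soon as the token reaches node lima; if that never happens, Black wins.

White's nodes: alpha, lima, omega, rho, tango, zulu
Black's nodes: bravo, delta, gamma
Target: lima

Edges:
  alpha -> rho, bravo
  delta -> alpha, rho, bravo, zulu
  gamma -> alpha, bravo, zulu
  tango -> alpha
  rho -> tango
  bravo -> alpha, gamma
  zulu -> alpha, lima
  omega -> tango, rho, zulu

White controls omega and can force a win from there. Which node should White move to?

A0 = {lima}
A1: add {zulu} — zulu (White) has zulu→lima.
A2: add {omega} — omega (White) has omega→zulu.
A3 = A2; e.g. alpha (White) has no edge into A2. Fixed point.
From omega, successor zulu is in the attractor (rank 1); the other successors rho, tango are not.

zulu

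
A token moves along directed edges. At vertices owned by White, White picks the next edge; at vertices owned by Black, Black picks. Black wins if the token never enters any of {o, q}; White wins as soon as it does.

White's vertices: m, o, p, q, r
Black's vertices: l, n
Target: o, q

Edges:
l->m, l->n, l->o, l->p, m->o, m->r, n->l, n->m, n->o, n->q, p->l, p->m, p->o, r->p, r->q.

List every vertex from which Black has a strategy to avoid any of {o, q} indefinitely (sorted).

l, n

A0 = {o, q}
A1: add {m, p, r} — m (White) has m→o; p (White) has p→o; r (White) has r→q.
A2 = A1; e.g. l (Black) can still go to n. Fixed point.
White's attractor = {m, o, p, q, r}; Black avoids the target exactly from the complement.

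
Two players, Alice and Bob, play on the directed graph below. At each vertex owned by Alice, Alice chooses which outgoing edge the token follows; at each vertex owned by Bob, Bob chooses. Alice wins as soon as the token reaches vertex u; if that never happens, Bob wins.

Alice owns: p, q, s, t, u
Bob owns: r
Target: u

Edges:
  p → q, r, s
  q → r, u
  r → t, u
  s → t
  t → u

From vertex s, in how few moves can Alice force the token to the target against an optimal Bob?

2

A0 = {u}
A1: add {q, t} — q (Alice) has q→u; t (Alice) has t→u.
A2: add {p, r, s} — p (Alice) has p→q; r (Bob): all of {t, u} already in; s (Alice) has s→t.
A2 = all vertices. Fixed point.
s enters the attractor at level 2, so Alice can force the target in 2 moves from there.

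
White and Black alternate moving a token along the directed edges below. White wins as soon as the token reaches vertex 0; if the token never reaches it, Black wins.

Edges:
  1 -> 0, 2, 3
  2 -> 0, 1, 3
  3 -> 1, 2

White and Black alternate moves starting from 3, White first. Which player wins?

Track states (vertex, player-to-move).
A0 = {(0,White), (0,Black)}
A1: add {(1,White), (2,White)}.
A2: add {(3,Black)}.
A3 = A2; e.g. (1,Black) stays out. (3,White) never enters ⇒ Black avoids the target.

Black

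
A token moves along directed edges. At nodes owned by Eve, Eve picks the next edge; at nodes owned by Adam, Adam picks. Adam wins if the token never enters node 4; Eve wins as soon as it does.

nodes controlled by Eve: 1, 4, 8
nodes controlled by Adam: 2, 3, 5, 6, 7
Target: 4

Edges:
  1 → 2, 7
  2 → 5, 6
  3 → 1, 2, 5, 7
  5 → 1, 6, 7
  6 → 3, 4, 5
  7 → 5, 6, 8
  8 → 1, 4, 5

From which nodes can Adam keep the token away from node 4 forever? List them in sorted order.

A0 = {4}
A1: add {8} — 8 (Eve) has 8→4.
A2 = A1; e.g. 1 (Eve) has no edge into A1. Fixed point.
Eve's attractor = {4, 8}; Adam avoids the target exactly from the complement.

1, 2, 3, 5, 6, 7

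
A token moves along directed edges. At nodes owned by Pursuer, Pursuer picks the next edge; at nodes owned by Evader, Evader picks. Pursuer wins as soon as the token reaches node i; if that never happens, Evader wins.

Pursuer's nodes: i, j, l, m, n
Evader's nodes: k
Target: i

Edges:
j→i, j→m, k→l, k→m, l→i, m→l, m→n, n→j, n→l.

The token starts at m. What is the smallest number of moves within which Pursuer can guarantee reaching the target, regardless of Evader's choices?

2

A0 = {i}
A1: add {j, l} — j (Pursuer) has j→i; l (Pursuer) has l→i.
A2: add {m, n} — m (Pursuer) has m→l; n (Pursuer) has n→j.
m enters the attractor at level 2, so Pursuer can force the target in 2 moves from there.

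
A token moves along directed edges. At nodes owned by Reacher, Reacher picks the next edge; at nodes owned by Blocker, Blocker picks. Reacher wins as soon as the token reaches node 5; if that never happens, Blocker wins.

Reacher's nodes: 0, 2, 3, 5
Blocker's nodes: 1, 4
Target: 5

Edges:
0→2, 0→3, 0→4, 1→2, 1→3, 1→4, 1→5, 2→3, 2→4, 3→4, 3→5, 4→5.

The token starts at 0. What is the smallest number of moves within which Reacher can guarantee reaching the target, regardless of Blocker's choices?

2

A0 = {5}
A1: add {3, 4} — 3 (Reacher) has 3→5; 4 (Blocker): all of {5} already in.
A2: add {0, 2} — 0 (Reacher) has 0→3; 2 (Reacher) has 2→3.
0 enters the attractor at level 2, so Reacher can force the target in 2 moves from there.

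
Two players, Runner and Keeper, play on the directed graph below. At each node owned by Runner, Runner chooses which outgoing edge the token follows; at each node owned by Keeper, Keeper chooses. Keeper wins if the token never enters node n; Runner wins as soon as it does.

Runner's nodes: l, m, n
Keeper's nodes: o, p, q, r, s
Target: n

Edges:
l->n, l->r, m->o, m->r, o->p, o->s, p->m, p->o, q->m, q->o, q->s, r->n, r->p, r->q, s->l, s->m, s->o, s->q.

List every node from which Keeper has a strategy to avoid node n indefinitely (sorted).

m, o, p, q, r, s

A0 = {n}
A1: add {l} — l (Runner) has l→n.
A2 = A1; e.g. m (Runner) has no edge into A1. Fixed point.
Runner's attractor = {l, n}; Keeper avoids the target exactly from the complement.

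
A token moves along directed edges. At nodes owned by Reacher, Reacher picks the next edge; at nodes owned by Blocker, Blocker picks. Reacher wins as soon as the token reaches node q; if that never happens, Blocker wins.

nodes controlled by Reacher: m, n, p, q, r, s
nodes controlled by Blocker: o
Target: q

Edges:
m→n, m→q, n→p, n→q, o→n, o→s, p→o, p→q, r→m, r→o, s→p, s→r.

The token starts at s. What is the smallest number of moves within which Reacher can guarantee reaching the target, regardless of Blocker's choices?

2

A0 = {q}
A1: add {m, n, p} — m (Reacher) has m→q; n (Reacher) has n→q; p (Reacher) has p→q.
A2: add {r, s} — r (Reacher) has r→m; s (Reacher) has s→p.
s enters the attractor at level 2, so Reacher can force the target in 2 moves from there.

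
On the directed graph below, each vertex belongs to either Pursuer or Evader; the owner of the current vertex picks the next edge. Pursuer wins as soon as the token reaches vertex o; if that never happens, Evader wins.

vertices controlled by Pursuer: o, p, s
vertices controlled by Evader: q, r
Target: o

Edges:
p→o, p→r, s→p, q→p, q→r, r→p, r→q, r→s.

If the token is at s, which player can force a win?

A0 = {o}
A1: add {p} — p (Pursuer) has p→o.
A2: add {s} — s (Pursuer) has s→p.
A3 = A2; e.g. q (Evader) can still go to r. Fixed point.
s ∈ A2, so Pursuer can force the target.

Pursuer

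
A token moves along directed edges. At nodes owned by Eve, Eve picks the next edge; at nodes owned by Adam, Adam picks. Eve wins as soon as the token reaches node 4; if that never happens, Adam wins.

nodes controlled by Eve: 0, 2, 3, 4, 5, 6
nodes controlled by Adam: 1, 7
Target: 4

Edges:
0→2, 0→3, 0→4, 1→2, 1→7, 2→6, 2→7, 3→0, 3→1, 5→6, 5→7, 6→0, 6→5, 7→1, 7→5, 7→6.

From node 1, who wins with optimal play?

Adam

A0 = {4}
A1: add {0} — 0 (Eve) has 0→4.
A2: add {3, 6} — 3 (Eve) has 3→0; 6 (Eve) has 6→0.
A3: add {2, 5} — 2 (Eve) has 2→6; 5 (Eve) has 5→6.
A4 = A3; e.g. 1 (Adam) can still go to 7. Fixed point.
1 never enters the attractor, so Adam can avoid the target forever.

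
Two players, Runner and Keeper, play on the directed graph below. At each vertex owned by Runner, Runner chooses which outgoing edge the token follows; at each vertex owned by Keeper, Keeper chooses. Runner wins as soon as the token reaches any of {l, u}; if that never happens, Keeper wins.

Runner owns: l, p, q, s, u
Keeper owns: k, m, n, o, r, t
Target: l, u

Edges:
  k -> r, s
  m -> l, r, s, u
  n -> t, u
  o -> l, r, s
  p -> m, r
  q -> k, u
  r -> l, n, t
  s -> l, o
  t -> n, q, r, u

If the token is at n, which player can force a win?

A0 = {l, u}
A1: add {q, s} — q (Runner) has q→u; s (Runner) has s→l.
A2 = A1; e.g. k (Keeper) can still go to r. Fixed point.
n never enters the attractor, so Keeper can avoid the target forever.

Keeper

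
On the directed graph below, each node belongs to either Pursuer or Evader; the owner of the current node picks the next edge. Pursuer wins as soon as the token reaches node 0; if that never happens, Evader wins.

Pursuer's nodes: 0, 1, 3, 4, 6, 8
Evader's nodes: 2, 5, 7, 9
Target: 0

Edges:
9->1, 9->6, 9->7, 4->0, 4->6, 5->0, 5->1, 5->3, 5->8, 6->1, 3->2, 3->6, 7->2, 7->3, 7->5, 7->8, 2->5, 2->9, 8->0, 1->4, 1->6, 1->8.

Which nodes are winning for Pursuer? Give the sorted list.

A0 = {0}
A1: add {4, 8} — 4 (Pursuer) has 4→0; 8 (Pursuer) has 8→0.
A2: add {1} — 1 (Pursuer) has 1→4.
A3: add {6} — 6 (Pursuer) has 6→1.
A4: add {3} — 3 (Pursuer) has 3→6.
A5: add {5} — 5 (Evader): all of {0, 1, 3, 8} already in.
A6 = A5; e.g. 2 (Evader) can still go to 9. Fixed point.
Pursuer's winning region = {0, 1, 3, 4, 5, 6, 8}.

0, 1, 3, 4, 5, 6, 8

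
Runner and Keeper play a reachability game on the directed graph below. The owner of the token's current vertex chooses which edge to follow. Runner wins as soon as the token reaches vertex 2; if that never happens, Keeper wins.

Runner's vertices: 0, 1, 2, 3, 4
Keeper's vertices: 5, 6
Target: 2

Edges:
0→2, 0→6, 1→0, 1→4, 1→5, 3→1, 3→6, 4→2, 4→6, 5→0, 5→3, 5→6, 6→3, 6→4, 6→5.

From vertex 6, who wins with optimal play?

Keeper

A0 = {2}
A1: add {0, 4} — 0 (Runner) has 0→2; 4 (Runner) has 4→2.
A2: add {1} — 1 (Runner) has 1→0.
A3: add {3} — 3 (Runner) has 3→1.
A4 = A3; e.g. 5 (Keeper) can still go to 6. Fixed point.
6 never enters the attractor, so Keeper can avoid the target forever.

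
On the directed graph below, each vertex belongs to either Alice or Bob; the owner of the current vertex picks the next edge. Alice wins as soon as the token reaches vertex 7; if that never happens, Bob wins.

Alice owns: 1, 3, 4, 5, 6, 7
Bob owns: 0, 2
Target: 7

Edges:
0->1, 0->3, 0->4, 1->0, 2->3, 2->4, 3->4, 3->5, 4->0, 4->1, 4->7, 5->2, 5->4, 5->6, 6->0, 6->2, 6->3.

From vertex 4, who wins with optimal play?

A0 = {7}
A1: add {4} — 4 (Alice) has 4→7.
4 ∈ A1, so Alice can force the target.

Alice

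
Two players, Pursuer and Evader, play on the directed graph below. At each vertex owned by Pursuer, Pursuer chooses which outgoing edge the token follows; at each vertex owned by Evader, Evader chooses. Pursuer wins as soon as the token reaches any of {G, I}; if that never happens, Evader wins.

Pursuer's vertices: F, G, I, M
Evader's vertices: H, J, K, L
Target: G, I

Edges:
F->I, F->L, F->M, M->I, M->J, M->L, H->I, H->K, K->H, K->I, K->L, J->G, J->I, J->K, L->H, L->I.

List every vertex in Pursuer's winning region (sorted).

F, G, I, M

A0 = {G, I}
A1: add {F, M} — F (Pursuer) has F→I; M (Pursuer) has M→I.
A2 = A1; e.g. H (Evader) can still go to K. Fixed point.
Pursuer's winning region = {F, G, I, M}.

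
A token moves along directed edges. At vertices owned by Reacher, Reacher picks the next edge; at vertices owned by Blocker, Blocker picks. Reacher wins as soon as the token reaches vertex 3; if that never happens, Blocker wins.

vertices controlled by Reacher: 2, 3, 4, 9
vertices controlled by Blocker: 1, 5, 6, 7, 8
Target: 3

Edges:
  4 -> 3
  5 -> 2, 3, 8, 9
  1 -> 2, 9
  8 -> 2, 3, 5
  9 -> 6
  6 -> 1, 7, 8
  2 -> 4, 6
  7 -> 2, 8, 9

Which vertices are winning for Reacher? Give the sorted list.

A0 = {3}
A1: add {4} — 4 (Reacher) has 4→3.
A2: add {2} — 2 (Reacher) has 2→4.
A3 = A2; e.g. 1 (Blocker) can still go to 9. Fixed point.
Reacher's winning region = {2, 3, 4}.

2, 3, 4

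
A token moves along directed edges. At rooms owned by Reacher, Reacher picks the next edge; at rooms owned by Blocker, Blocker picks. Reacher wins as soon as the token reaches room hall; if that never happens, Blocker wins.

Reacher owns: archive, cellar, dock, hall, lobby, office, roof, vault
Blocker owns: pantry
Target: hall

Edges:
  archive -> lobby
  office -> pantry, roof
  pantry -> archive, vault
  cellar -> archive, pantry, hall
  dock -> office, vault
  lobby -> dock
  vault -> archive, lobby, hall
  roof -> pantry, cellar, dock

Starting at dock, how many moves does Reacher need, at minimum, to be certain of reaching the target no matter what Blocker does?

2

A0 = {hall}
A1: add {cellar, vault} — cellar (Reacher) has cellar→hall; vault (Reacher) has vault→hall.
A2: add {dock, roof} — dock (Reacher) has dock→vault; roof (Reacher) has roof→cellar.
dock enters the attractor at level 2, so Reacher can force the target in 2 moves from there.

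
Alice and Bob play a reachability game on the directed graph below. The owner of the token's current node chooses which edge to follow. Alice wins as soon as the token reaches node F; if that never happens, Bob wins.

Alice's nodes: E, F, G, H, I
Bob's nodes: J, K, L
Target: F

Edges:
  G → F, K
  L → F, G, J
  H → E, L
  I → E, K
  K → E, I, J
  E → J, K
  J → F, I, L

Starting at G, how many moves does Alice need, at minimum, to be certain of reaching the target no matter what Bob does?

A0 = {F}
A1: add {G} — G (Alice) has G→F.
A2 = A1; e.g. E (Alice) has no edge into A1. Fixed point.
G enters the attractor at level 1, so Alice can force the target in 1 move from there.

1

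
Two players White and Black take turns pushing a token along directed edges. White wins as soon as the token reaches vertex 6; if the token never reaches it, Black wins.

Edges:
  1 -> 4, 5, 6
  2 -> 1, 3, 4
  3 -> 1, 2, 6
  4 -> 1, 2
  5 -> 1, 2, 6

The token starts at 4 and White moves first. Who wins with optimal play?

Track states (vertex, player-to-move).
A0 = {(6,White), (6,Black)}
A1: add {(1,White), (3,White), (5,White)}.
A2 = A1; e.g. (1,Black) stays out. (4,White) never enters ⇒ Black avoids the target.

Black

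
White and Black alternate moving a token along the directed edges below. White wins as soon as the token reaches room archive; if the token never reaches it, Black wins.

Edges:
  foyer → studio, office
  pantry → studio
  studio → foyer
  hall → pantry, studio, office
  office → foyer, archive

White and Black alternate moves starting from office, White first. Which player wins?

White

Track states (vertex, player-to-move).
A0 = {(archive,White), (archive,Black)}
A1: add {(office,White)}.
(office,White) ∈ A1 ⇒ White forces the target.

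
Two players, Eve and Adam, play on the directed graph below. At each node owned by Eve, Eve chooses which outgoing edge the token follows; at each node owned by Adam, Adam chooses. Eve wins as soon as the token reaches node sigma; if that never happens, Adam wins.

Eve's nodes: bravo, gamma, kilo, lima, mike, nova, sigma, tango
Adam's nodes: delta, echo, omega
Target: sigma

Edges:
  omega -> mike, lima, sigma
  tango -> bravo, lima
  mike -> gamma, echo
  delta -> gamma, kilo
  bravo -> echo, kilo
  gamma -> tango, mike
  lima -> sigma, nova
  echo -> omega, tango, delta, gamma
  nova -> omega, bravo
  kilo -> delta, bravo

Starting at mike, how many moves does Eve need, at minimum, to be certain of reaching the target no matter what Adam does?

4

A0 = {sigma}
A1: add {lima} — lima (Eve) has lima→sigma.
A2: add {tango} — tango (Eve) has tango→lima.
A3: add {gamma} — gamma (Eve) has gamma→tango.
A4: add {mike} — mike (Eve) has mike→gamma.
mike enters the attractor at level 4, so Eve can force the target in 4 moves from there.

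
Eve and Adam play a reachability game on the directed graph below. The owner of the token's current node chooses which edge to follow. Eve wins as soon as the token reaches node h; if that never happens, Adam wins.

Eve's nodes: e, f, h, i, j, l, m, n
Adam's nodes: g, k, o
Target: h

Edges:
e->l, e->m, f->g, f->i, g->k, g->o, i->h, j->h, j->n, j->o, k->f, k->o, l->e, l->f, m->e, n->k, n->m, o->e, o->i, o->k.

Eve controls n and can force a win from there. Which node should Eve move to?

A0 = {h}
A1: add {i, j} — i (Eve) has i→h; j (Eve) has j→h.
A2: add {f} — f (Eve) has f→i.
A3: add {l} — l (Eve) has l→f.
A4: add {e} — e (Eve) has e→l.
A5: add {m} — m (Eve) has m→e.
A6: add {n} — n (Eve) has n→m.
A7 = A6; e.g. g (Adam) can still go to k. Fixed point.
From n, successor m is in the attractor (rank 5); the other successor k is not.

m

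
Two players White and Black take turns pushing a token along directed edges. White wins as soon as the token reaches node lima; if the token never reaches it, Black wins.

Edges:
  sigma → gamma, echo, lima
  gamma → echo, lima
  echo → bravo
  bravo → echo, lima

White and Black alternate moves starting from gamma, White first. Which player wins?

Track states (vertex, player-to-move).
A0 = {(lima,White), (lima,Black)}
A1: add {(sigma,White), (gamma,White), (bravo,White)}.
(gamma,White) ∈ A1 ⇒ White forces the target.

White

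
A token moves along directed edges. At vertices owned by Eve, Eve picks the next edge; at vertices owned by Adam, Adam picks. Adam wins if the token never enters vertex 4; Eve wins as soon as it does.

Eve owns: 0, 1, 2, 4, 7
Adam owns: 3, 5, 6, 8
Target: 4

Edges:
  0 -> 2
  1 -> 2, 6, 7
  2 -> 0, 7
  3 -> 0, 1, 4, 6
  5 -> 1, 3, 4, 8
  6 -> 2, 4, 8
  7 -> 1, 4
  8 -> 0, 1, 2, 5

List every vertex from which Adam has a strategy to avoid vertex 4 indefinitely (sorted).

3, 5, 6, 8

A0 = {4}
A1: add {7} — 7 (Eve) has 7→4.
A2: add {1, 2} — 1 (Eve) has 1→7; 2 (Eve) has 2→7.
A3: add {0} — 0 (Eve) has 0→2.
A4 = A3; e.g. 3 (Adam) can still go to 6. Fixed point.
Eve's attractor = {0, 1, 2, 4, 7}; Adam avoids the target exactly from the complement.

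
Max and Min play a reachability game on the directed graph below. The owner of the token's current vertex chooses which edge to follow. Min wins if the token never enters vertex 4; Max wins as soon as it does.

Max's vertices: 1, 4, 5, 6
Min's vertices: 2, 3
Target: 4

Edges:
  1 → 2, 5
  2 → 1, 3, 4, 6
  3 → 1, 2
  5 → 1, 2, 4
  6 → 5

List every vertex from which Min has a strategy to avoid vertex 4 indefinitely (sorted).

A0 = {4}
A1: add {5} — 5 (Max) has 5→4.
A2: add {1, 6} — 1 (Max) has 1→5; 6 (Max) has 6→5.
A3 = A2; e.g. 2 (Min) can still go to 3. Fixed point.
Max's attractor = {1, 4, 5, 6}; Min avoids the target exactly from the complement.

2, 3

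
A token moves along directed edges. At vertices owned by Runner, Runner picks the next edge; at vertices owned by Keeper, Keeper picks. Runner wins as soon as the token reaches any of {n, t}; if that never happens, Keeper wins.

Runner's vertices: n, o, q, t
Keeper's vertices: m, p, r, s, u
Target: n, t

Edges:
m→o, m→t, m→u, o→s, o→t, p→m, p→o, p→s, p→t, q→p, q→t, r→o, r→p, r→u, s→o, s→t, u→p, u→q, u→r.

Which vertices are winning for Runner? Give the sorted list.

A0 = {n, t}
A1: add {o, q} — o (Runner) has o→t; q (Runner) has q→t.
A2: add {s} — s (Keeper): all of {o, t} already in.
A3 = A2; e.g. m (Keeper) can still go to u. Fixed point.
Runner's winning region = {n, o, q, s, t}.

n, o, q, s, t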